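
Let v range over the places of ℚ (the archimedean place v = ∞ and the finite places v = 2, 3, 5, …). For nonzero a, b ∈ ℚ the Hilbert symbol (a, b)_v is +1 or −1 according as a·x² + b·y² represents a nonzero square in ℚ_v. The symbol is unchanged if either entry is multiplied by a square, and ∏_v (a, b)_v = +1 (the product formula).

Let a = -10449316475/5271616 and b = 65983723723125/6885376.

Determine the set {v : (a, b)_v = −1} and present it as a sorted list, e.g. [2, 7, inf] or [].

(a, b) ≡ (-6851, 13) mod (ℚ^×)²; places V = {2, 3, 5, 7, 13, 17, 19, 31, 41, ∞}.
(a,b)_5: α=2, u≡1; β=4, v≡2 (mod 5); (1|5)=+1, (2|5)=-1; sign (−1)^0·+1^4·-1^2 = +1.
(a,b)_7: α=-2, u≡4; β=0, v≡5 (mod 7); (4|7)=+1, (5|7)=-1; sign (−1)^0·+1^0·-1^-2 = +1.
(a,b)_31: α=1, u≡6; β=2, v≡13 (mod 31); (6|31)=-1, (13|31)=-1; sign (−1)^0·-1^2·-1^1 = -1.
(a,b)_13: α=3, u≡8; β=1, v≡10 (mod 13); (8|13)=-1, (10|13)=+1; sign (−1)^0·-1^1·+1^3 = -1.
(a,b)_17: α=1, u≡10; β=2, v≡4 (mod 17); (10|17)=-1, (4|17)=+1; sign (−1)^0·-1^2·+1^1 = +1.
(a,b)_3: α=0, u≡1; β=4, v≡1 (mod 3); (1|3)=+1, (1|3)=+1; sign (−1)^0·+1^4·+1^0 = +1.
(a,b)_∞: sgn(-6851)=−, sgn(13)=+, so +1.
(a,b)_41: α=-2, u≡36; β=-2, v≡29 (mod 41); (36|41)=+1, (29|41)=-1; sign (−1)^0·+1^-2·-1^-2 = +1.
(a,b)_19: α=2, u≡2; β=2, v≡14 (mod 19); (2|19)=-1, (14|19)=-1; sign (−1)^0·-1^2·-1^2 = +1.
(a,b)_2: α=-6, β=-12; u≡5, v≡5 (mod 8); ε(u)ε(v)=0·0, αω(v)=-6·1, βω(u)=-12·1; sum ≡ 0  ⇒  +1.
Ram(-6851, 13) = {13, 31}; no ℚ_13-point on the conic.

[13, 31]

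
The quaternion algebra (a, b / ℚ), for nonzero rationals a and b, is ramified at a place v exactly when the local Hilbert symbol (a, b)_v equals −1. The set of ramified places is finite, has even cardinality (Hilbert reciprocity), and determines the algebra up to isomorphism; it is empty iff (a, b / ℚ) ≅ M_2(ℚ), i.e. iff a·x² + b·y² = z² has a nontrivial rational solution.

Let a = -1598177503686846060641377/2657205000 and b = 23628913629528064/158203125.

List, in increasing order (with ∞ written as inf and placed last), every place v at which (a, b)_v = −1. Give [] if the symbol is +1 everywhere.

[2, 17]

(a, b) ≡ (-7106, 5) mod (ℚ^×)²; places V = {2, 3, 5, 11, 13, 17, 19, ∞}.
(a,b)_∞: sgn(-7106)=−, sgn(5)=+, so +1.
(a,b)_5: α=-4, u≡1; β=-9, v≡4 (mod 5); (1|5)=+1, (4|5)=+1; sign (−1)^0·+1^-9·+1^-4 = +1.
(a,b)_11: α=5, u≡1; β=2, v≡9 (mod 11); (1|11)=+1, (9|11)=+1; sign (−1)^0·+1^2·+1^5 = +1.
(a,b)_19: α=5, u≡7; β=2, v≡17 (mod 19); (7|19)=+1, (17|19)=+1; sign (−1)^0·+1^2·+1^5 = +1.
(a,b)_13: α=8, u≡5; β=4, v≡11 (mod 13); (5|13)=-1, (11|13)=-1; sign (−1)^0·-1^4·-1^8 = +1.
(a,b)_3: α=-12, u≡1; β=-4, v≡2 (mod 3); (1|3)=+1, (2|3)=-1; sign (−1)^0·+1^-4·-1^-12 = +1.
(a,b)_17: α=3, u≡11; β=2, v≡14 (mod 17); (11|17)=-1, (14|17)=-1; sign (−1)^0·-1^2·-1^3 = -1.
(a,b)_2: α=-3, β=16; u≡7, v≡5 (mod 8); ε(u)ε(v)=1·0, αω(v)=-3·1, βω(u)=16·0; sum ≡ 1  ⇒  -1.
Ram(-7106, 5) = {2, 17}; no ℚ_2-point on the conic.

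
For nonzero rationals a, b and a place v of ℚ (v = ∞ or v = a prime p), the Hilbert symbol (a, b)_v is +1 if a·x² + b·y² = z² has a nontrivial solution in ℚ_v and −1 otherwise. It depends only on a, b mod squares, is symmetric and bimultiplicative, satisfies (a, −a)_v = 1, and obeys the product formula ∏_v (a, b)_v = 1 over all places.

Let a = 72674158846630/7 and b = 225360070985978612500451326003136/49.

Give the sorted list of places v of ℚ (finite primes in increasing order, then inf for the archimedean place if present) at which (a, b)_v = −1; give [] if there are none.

Mod squares: a ≡ 27500410, b ≡ 551. Check v ∈ {∞, 2, 5, 7, 11, 17, 19, 23, 29, 31}.
v=∞: 27500410 > 0 and 551 > 0  ⇒  (a,b)_∞ = +1.
v=5: a=5^1·(≡3), b=5^0·(≡4) mod 5; (3|5)=-1, (4|5)=+1; (−1)^{1·0·2}·(-1)^0·(+1)^1 = +1.
v=19: a=19^1·(≡8), b=19^3·(≡2) mod 19; (8|19)=-1, (2|19)=-1; (−1)^{1·3·9}·(-1)^3·(-1)^1 = -1.
v=17: a=17^2·(≡11), b=17^4·(≡5) mod 17; (11|17)=-1, (5|17)=-1; (−1)^{2·4·8}·(-1)^4·(-1)^2 = +1.
v=11: a=11^2·(≡4), b=11^6·(≡1) mod 11; (4|11)=+1, (1|11)=+1; (−1)^{2·6·5}·(+1)^6·(+1)^2 = +1.
v=2: v_2(a)=1, v_2(b)=6; units ≡ 5, 7 (mod 8); ε·ε+αω+βω = 0·1+1·0+6·1 ≡ 0  ⇒  (a,b)_2 = +1.
v=31: a=31^1·(≡5), b=31^2·(≡26) mod 31; (5|31)=+1, (26|31)=-1; (−1)^{1·2·15}·(+1)^2·(-1)^1 = -1.
v=23: a=23^3·(≡22), b=23^6·(≡21) mod 23; (22|23)=-1, (21|23)=-1; (−1)^{3·6·11}·(-1)^6·(-1)^3 = -1.
v=29: a=29^1·(≡3), b=29^3·(≡2) mod 29; (3|29)=-1, (2|29)=-1; (−1)^{1·3·14}·(-1)^3·(-1)^1 = +1.
v=7: a=7^-1·(≡5), b=7^-2·(≡6) mod 7; (5|7)=-1, (6|7)=-1; (−1)^{-1·-2·3}·(-1)^-2·(-1)^-1 = -1.
|Ram(27500410, 551)| = 4, even; anisotropic at {7, 19, 23, 31}.

[7, 19, 23, 31]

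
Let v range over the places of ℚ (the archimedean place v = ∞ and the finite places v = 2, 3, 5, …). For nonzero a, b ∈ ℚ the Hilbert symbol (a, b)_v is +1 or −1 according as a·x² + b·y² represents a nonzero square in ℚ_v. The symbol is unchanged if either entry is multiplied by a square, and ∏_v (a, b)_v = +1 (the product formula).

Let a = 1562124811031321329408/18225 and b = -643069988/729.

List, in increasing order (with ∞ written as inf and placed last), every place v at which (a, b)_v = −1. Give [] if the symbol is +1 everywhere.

[2, 11]

(a, b) ≡ (583, -473) mod (ℚ^×)²; places V = {2, 3, 5, 7, 11, 43, 53, ∞}.
(a,b)_53: α=5, u≡6; β=2, v≡6 (mod 53); (6|53)=+1, (6|53)=+1; sign (−1)^0·+1^2·+1^5 = +1.
(a,b)_43: α=2, u≡10; β=1, v≡30 (mod 43); (10|43)=+1, (30|43)=-1; sign (−1)^0·+1^1·-1^2 = +1.
(a,b)_11: α=5, u≡9; β=3, v≡9 (mod 11); (9|11)=+1, (9|11)=+1; sign (−1)^1·+1^3·+1^5 = -1.
(a,b)_5: α=-2, u≡2; β=0, v≡3 (mod 5); (2|5)=-1, (3|5)=-1; sign (−1)^0·-1^0·-1^-2 = +1.
(a,b)_7: α=2, u≡4; β=0, v≡6 (mod 7); (4|7)=+1, (6|7)=-1; sign (−1)^0·+1^0·-1^2 = +1.
(a,b)_∞: sgn(583)=+, sgn(-473)=−, so +1.
(a,b)_2: α=8, β=2; u≡7, v≡7 (mod 8); ε(u)ε(v)=1·1, αω(v)=8·0, βω(u)=2·0; sum ≡ 1  ⇒  -1.
(a,b)_3: α=-6, u≡1; β=-6, v≡1 (mod 3); (1|3)=+1, (1|3)=+1; sign (−1)^0·+1^-6·+1^-6 = +1.
(583, -473 / ℚ) ramifies at {2, 11}: a division algebra.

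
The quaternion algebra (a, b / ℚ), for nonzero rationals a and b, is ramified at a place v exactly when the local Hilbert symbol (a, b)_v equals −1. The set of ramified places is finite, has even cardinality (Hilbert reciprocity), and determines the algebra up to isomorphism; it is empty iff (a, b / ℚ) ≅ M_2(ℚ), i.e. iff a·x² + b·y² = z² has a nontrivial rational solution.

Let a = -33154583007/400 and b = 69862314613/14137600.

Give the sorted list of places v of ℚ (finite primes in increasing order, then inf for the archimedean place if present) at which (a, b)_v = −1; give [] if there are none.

[19, 29]

(a, b) ≡ (-494247, 133) mod (ℚ^×)²; places V = {2, 3, 5, 7, 13, 19, 23, 29, 37, 41, 43, 47, ∞}.
(a,b)_43: α=0, u≡36; β=2, v≡25 (mod 43); (36|43)=+1, (25|43)=+1; sign (−1)^0·+1^2·+1^0 = +1.
(a,b)_5: α=-2, u≡3; β=-2, v≡2 (mod 5); (3|5)=-1, (2|5)=-1; sign (−1)^0·-1^-2·-1^-2 = +1.
(a,b)_2: α=-4, β=-8; u≡1, v≡5 (mod 8); ε(u)ε(v)=0·0, αω(v)=-4·1, βω(u)=-8·0; sum ≡ 0  ⇒  +1.
(a,b)_23: α=1, u≡18; β=0, v≡18 (mod 23); (18|23)=+1, (18|23)=+1; sign (−1)^0·+1^0·+1^1 = +1.
(a,b)_37: α=2, u≡7; β=0, v≡31 (mod 37); (7|37)=+1, (31|37)=-1; sign (−1)^0·+1^0·-1^2 = +1.
(a,b)_3: α=1, u≡2; β=0, v≡1 (mod 3); (2|3)=-1, (1|3)=+1; sign (−1)^0·-1^0·+1^1 = +1.
(a,b)_∞: sgn(-494247)=−, sgn(133)=+, so +1.
(a,b)_47: α=0, u≡26; β=-2, v≡40 (mod 47); (26|47)=-1, (40|47)=-1; sign (−1)^0·-1^-2·-1^0 = +1.
(a,b)_29: α=1, u≡23; β=0, v≡10 (mod 29); (23|29)=+1, (10|29)=-1; sign (−1)^0·+1^0·-1^1 = -1.
(a,b)_19: α=1, u≡16; β=1, v≡1 (mod 19); (16|19)=+1, (1|19)=+1; sign (−1)^1·+1^1·+1^1 = -1.
(a,b)_7: α=2, u≡1; β=1, v≡5 (mod 7); (1|7)=+1, (5|7)=-1; sign (−1)^0·+1^1·-1^2 = +1.
(a,b)_41: α=0, u≡37; β=2, v≡31 (mod 41); (37|41)=+1, (31|41)=+1; sign (−1)^0·+1^2·+1^0 = +1.
(a,b)_13: α=1, u≡11; β=2, v≡4 (mod 13); (11|13)=-1, (4|13)=+1; sign (−1)^0·-1^2·+1^1 = +1.
(-494247, 133 / ℚ) ramifies at {19, 29}: a division algebra.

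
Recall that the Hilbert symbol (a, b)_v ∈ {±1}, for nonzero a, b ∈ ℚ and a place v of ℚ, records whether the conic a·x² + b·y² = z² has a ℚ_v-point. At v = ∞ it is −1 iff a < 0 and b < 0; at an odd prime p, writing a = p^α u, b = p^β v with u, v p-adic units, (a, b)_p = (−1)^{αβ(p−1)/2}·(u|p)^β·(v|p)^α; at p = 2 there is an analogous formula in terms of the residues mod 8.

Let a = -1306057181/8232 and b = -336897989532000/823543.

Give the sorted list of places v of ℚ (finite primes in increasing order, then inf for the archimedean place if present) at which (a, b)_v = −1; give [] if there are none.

[5, 13, 17, inf]

(a, b) ≡ (-9282, -46410) mod (ℚ^×)²; places V = {2, 3, 5, 7, 11, 13, 17, ∞}.
(a,b)_13: α=3, u≡10; β=3, v≡11 (mod 13); (10|13)=+1, (11|13)=-1; sign (−1)^0·+1^3·-1^3 = -1.
(a,b)_∞: sgn(-9282)=−, sgn(-46410)=−, so -1.
(a,b)_11: α=2, u≡8; β=0, v≡10 (mod 11); (8|11)=-1, (10|11)=-1; sign (−1)^0·-1^0·-1^2 = +1.
(a,b)_5: α=0, u≡2; β=3, v≡3 (mod 5); (2|5)=-1, (3|5)=-1; sign (−1)^0·-1^3·-1^0 = -1.
(a,b)_2: α=-3, β=5; u≡7, v≡3 (mod 8); ε(u)ε(v)=1·1, αω(v)=-3·1, βω(u)=5·0; sum ≡ 0  ⇒  +1.
(a,b)_7: α=-3, u≡4; β=-7, v≡6 (mod 7); (4|7)=+1, (6|7)=-1; sign (−1)^1·+1^-7·-1^-3 = +1.
(a,b)_17: α=3, u≡15; β=5, v≡6 (mod 17); (15|17)=+1, (6|17)=-1; sign (−1)^0·+1^5·-1^3 = -1.
(a,b)_3: α=-1, u≡2; β=3, v≡1 (mod 3); (2|3)=-1, (1|3)=+1; sign (−1)^1·-1^3·+1^-1 = +1.
(-9282, -46410 / ℚ) ramifies at {5, 13, 17, ∞}: a division algebra.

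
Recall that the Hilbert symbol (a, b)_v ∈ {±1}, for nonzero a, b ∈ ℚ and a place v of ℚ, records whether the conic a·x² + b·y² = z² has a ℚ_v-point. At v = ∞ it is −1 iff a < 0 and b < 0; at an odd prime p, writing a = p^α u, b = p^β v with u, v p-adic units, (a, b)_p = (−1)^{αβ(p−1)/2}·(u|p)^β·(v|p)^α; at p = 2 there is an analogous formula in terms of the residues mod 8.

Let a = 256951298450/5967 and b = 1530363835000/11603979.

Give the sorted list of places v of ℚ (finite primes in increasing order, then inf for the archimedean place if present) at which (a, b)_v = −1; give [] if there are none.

[2, 11, 13, 17]

(a, b) ≡ (1326, 14586) mod (ℚ^×)²; places V = {2, 3, 5, 7, 11, 13, 17, 19, 53, ∞}.
(a,b)_19: α=2, u≡8; β=2, v≡13 (mod 19); (8|19)=-1, (13|19)=-1; sign (−1)^0·-1^2·-1^2 = +1.
(a,b)_∞: sgn(1326)=+, sgn(14586)=+, so +1.
(a,b)_3: α=-3, u≡1; β=-5, v≡2 (mod 3); (1|3)=+1, (2|3)=-1; sign (−1)^1·+1^-5·-1^-3 = +1.
(a,b)_13: α=-1, u≡7; β=1, v≡10 (mod 13); (7|13)=-1, (10|13)=+1; sign (−1)^0·-1^1·+1^-1 = -1.
(a,b)_17: α=-1, u≡12; β=-1, v≡16 (mod 17); (12|17)=-1, (16|17)=+1; sign (−1)^0·-1^-1·+1^-1 = -1.
(a,b)_11: α=2, u≡8; β=3, v≡6 (mod 11); (8|11)=-1, (6|11)=-1; sign (−1)^0·-1^3·-1^2 = -1.
(a,b)_53: α=0, u≡13; β=-2, v≡42 (mod 53); (13|53)=+1, (42|53)=+1; sign (−1)^0·+1^-2·+1^0 = +1.
(a,b)_2: α=1, β=3; u≡7, v≡5 (mod 8); ε(u)ε(v)=1·0, αω(v)=1·1, βω(u)=3·0; sum ≡ 1  ⇒  -1.
(a,b)_5: α=2, u≡4; β=4, v≡4 (mod 5); (4|5)=+1, (4|5)=+1; sign (−1)^0·+1^4·+1^2 = +1.
(a,b)_7: α=6, u≡5; β=2, v≡3 (mod 7); (5|7)=-1, (3|7)=-1; sign (−1)^0·-1^2·-1^6 = +1.
Ram(1326, 14586) = {2, 11, 13, 17}; no ℚ_2-point on the conic.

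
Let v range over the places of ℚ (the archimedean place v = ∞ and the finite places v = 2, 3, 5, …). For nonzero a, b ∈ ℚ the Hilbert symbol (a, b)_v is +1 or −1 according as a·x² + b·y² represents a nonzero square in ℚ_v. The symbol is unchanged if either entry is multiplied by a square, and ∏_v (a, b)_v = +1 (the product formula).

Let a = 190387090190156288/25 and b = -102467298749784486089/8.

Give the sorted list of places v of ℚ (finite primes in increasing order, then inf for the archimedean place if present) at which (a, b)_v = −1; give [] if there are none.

[11, 13]

Mod squares: a ≡ 2, b ≡ -551122. Check v ∈ {∞, 2, 5, 11, 13, 23, 41, 47}.
v=41: a=41^2·(≡8), b=41^3·(≡14) mod 41; (8|41)=+1, (14|41)=-1; (−1)^{2·3·20}·(+1)^3·(-1)^2 = +1.
v=23: a=23^2·(≡1), b=23^2·(≡2) mod 23; (1|23)=+1, (2|23)=+1; (−1)^{2·2·11}·(+1)^2·(+1)^2 = +1.
v=2: v_2(a)=9, v_2(b)=-3; units ≡ 1, 7 (mod 8); ε·ε+αω+βω = 0·1+9·0+-3·0 ≡ 0  ⇒  (a,b)_2 = +1.
v=∞: 2 > 0 and -551122 < 0  ⇒  (a,b)_∞ = +1.
v=5: a=5^-2·(≡3), b=5^0·(≡2) mod 5; (3|5)=-1, (2|5)=-1; (−1)^{-2·0·2}·(-1)^0·(-1)^-2 = +1.
v=11: a=11^4·(≡2), b=11^5·(≡5) mod 11; (2|11)=-1, (5|11)=+1; (−1)^{4·5·5}·(-1)^5·(+1)^4 = -1.
v=47: a=47^0·(≡37), b=47^1·(≡28) mod 47; (37|47)=+1, (28|47)=+1; (−1)^{0·1·23}·(+1)^1·(+1)^0 = +1.
v=13: a=13^4·(≡6), b=13^5·(≡3) mod 13; (6|13)=-1, (3|13)=+1; (−1)^{4·5·6}·(-1)^5·(+1)^4 = -1.
|Ram(2, -551122)| = 2, even; anisotropic at {11, 13}.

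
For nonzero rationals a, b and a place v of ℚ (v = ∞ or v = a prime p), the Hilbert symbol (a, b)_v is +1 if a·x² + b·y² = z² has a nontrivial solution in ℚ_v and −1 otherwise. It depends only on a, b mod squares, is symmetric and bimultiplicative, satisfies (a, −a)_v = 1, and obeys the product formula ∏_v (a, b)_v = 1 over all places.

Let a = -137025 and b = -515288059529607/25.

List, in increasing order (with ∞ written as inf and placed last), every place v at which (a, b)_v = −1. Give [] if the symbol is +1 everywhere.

(a, b) ≡ (-609, -154373583) mod (ℚ^×)²; places V = {2, 3, 5, 7, 13, 17, 29, 31, 37, ∞}.
(a,b)_∞: sgn(-609)=−, sgn(-154373583)=−, so -1.
(a,b)_2: α=0, β=0; u≡7, v≡1 (mod 8); ε(u)ε(v)=1·0, αω(v)=0·0, βω(u)=0·0; sum ≡ 0  ⇒  +1.
(a,b)_31: α=0, u≡26; β=1, v≡10 (mod 31); (26|31)=-1, (10|31)=+1; sign (−1)^0·-1^1·+1^0 = -1.
(a,b)_5: α=2, u≡4; β=-2, v≡3 (mod 5); (4|5)=+1, (3|5)=-1; sign (−1)^0·+1^-2·-1^2 = +1.
(a,b)_7: α=1, u≡4; β=3, v≡5 (mod 7); (4|7)=+1, (5|7)=-1; sign (−1)^1·+1^3·-1^1 = +1.
(a,b)_29: α=1, u≡2; β=3, v≡13 (mod 29); (2|29)=-1, (13|29)=+1; sign (−1)^0·-1^3·+1^1 = -1.
(a,b)_17: α=0, u≡12; β=1, v≡14 (mod 17); (12|17)=-1, (14|17)=-1; sign (−1)^0·-1^1·-1^0 = -1.
(a,b)_3: α=3, u≡1; β=5, v≡2 (mod 3); (1|3)=+1, (2|3)=-1; sign (−1)^1·+1^5·-1^3 = +1.
(a,b)_37: α=0, u≡23; β=1, v≡1 (mod 37); (23|37)=-1, (1|37)=+1; sign (−1)^0·-1^1·+1^0 = -1.
(a,b)_13: α=0, u≡8; β=1, v≡7 (mod 13); (8|13)=-1, (7|13)=-1; sign (−1)^0·-1^1·-1^0 = -1.
Ram(-609, -154373583) = {13, 17, 29, 31, 37, ∞}; no ℚ_13-point on the conic.

[13, 17, 29, 31, 37, inf]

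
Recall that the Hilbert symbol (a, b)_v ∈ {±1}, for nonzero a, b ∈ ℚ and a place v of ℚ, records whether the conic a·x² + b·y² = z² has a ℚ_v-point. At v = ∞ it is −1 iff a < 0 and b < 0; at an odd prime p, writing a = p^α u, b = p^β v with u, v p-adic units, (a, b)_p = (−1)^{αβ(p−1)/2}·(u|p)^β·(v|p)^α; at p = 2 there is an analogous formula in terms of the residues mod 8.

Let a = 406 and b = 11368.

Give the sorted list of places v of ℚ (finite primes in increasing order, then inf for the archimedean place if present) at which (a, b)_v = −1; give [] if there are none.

[]

(a, b) ≡ (406, 58) mod (ℚ^×)²; places V = {2, 7, 29, ∞}.
(a,b)_∞: sgn(406)=+, sgn(58)=+, so +1.
(a,b)_2: α=1, β=3; u≡3, v≡5 (mod 8); ε(u)ε(v)=1·0, αω(v)=1·1, βω(u)=3·1; sum ≡ 0  ⇒  +1.
(a,b)_7: α=1, u≡2; β=2, v≡1 (mod 7); (2|7)=+1, (1|7)=+1; sign (−1)^0·+1^2·+1^1 = +1.
(a,b)_29: α=1, u≡14; β=1, v≡15 (mod 29); (14|29)=-1, (15|29)=-1; sign (−1)^0·-1^1·-1^1 = +1.
Every local symbol is +1, so the conic 406·x² + 58·y² = z² has ℚ_v-points for all v and hence a ℚ-point; (a, b / ℚ) ≅ M_2(ℚ).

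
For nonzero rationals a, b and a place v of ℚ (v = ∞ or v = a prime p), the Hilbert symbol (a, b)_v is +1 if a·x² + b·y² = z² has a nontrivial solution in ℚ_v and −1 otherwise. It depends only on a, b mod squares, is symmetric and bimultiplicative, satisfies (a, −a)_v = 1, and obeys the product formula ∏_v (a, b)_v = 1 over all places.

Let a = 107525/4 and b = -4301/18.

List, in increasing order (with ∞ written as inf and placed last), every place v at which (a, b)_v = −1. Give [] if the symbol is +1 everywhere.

Mod squares: a ≡ 4301, b ≡ -8602. Check v ∈ {∞, 2, 3, 5, 11, 17, 23}.
v=23: a=23^1·(≡13), b=23^1·(≡19) mod 23; (13|23)=+1, (19|23)=-1; (−1)^{1·1·11}·(+1)^1·(-1)^1 = +1.
v=11: a=11^1·(≡10), b=11^1·(≡7) mod 11; (10|11)=-1, (7|11)=-1; (−1)^{1·1·5}·(-1)^1·(-1)^1 = -1.
v=5: a=5^2·(≡4), b=5^0·(≡3) mod 5; (4|5)=+1, (3|5)=-1; (−1)^{2·0·2}·(+1)^0·(-1)^2 = +1.
v=∞: 4301 > 0 and -8602 < 0  ⇒  (a,b)_∞ = +1.
v=2: v_2(a)=-2, v_2(b)=-1; units ≡ 5, 3 (mod 8); ε·ε+αω+βω = 0·1+-2·1+-1·1 ≡ 1  ⇒  (a,b)_2 = -1.
v=17: a=17^1·(≡13), b=17^1·(≡2) mod 17; (13|17)=+1, (2|17)=+1; (−1)^{1·1·8}·(+1)^1·(+1)^1 = +1.
v=3: a=3^0·(≡2), b=3^-2·(≡2) mod 3; (2|3)=-1, (2|3)=-1; (−1)^{0·-2·1}·(-1)^-2·(-1)^0 = +1.
|Ram(4301, -8602)| = 2, even; anisotropic at {2, 11}.

[2, 11]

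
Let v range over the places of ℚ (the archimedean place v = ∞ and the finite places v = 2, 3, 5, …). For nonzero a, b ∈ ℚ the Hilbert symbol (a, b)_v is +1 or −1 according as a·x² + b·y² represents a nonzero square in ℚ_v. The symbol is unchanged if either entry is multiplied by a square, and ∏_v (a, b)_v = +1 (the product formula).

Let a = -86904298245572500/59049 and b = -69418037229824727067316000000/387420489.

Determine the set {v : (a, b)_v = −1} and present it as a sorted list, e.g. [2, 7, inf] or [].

[2, 7, 23, inf]

(a, b) ≡ (-6971461, -29) mod (ℚ^×)²; places V = {2, 3, 5, 7, 11, 19, 23, 29, 43, 53, ∞}.
(a,b)_2: α=2, β=8; u≡3, v≡3 (mod 8); ε(u)ε(v)=1·1, αω(v)=2·1, βω(u)=8·1; sum ≡ 1  ⇒  -1.
(a,b)_23: α=1, u≡11; β=2, v≡15 (mod 23); (11|23)=-1, (15|23)=-1; sign (−1)^0·-1^2·-1^1 = -1.
(a,b)_3: α=-10, u≡2; β=-18, v≡1 (mod 3); (2|3)=-1, (1|3)=+1; sign (−1)^0·-1^-18·+1^-10 = +1.
(a,b)_11: α=2, u≡4; β=4, v≡9 (mod 11); (4|11)=+1, (9|11)=+1; sign (−1)^0·+1^4·+1^2 = +1.
(a,b)_7: α=3, u≡1; β=2, v≡6 (mod 7); (1|7)=+1, (6|7)=-1; sign (−1)^0·+1^2·-1^3 = -1.
(a,b)_19: α=1, u≡6; β=2, v≡11 (mod 19); (6|19)=+1, (11|19)=+1; sign (−1)^0·+1^2·+1^1 = +1.
(a,b)_53: α=1, u≡37; β=2, v≡42 (mod 53); (37|53)=+1, (42|53)=+1; sign (−1)^0·+1^2·+1^1 = +1.
(a,b)_29: α=2, u≡5; β=3, v≡24 (mod 29); (5|29)=+1, (24|29)=+1; sign (−1)^0·+1^3·+1^2 = +1.
(a,b)_5: α=4, u≡1; β=6, v≡4 (mod 5); (1|5)=+1, (4|5)=+1; sign (−1)^0·+1^6·+1^4 = +1.
(a,b)_43: α=1, u≡20; β=2, v≡23 (mod 43); (20|43)=-1, (23|43)=+1; sign (−1)^0·-1^2·+1^1 = +1.
(a,b)_∞: sgn(-6971461)=−, sgn(-29)=−, so -1.
(-6971461, -29 / ℚ) ramifies at {2, 7, 23, ∞}: a division algebra.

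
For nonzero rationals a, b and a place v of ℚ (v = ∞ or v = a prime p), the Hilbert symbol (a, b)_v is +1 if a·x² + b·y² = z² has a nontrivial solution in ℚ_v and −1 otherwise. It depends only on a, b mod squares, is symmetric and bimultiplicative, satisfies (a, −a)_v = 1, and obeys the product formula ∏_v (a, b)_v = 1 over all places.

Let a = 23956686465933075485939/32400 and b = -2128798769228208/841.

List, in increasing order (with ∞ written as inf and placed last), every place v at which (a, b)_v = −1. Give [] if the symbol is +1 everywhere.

Mod squares: a ≡ 141491, b ≡ -7667. Check v ∈ {∞, 2, 3, 5, 7, 11, 17, 29, 41}.
v=5: a=5^-2·(≡4), b=5^0·(≡2) mod 5; (4|5)=+1, (2|5)=-1; (−1)^{-2·0·2}·(+1)^0·(-1)^-2 = +1.
v=2: v_2(a)=-4, v_2(b)=4; units ≡ 3, 5 (mod 8); ε·ε+αω+βω = 1·0+-4·1+4·1 ≡ 0  ⇒  (a,b)_2 = +1.
v=∞: 141491 > 0 and -7667 < 0  ⇒  (a,b)_∞ = +1.
v=17: a=17^5·(≡7), b=17^3·(≡8) mod 17; (7|17)=-1, (8|17)=+1; (−1)^{5·3·8}·(-1)^3·(+1)^5 = -1.
v=7: a=7^3·(≡2), b=7^2·(≡6) mod 7; (2|7)=+1, (6|7)=-1; (−1)^{3·2·3}·(+1)^2·(-1)^3 = -1.
v=29: a=29^1·(≡7), b=29^-2·(≡14) mod 29; (7|29)=+1, (14|29)=-1; (−1)^{1·-2·14}·(+1)^-2·(-1)^1 = -1.
v=11: a=11^4·(≡5), b=11^1·(≡8) mod 11; (5|11)=+1, (8|11)=-1; (−1)^{4·1·5}·(+1)^1·(-1)^4 = +1.
v=3: a=3^-4·(≡2), b=3^6·(≡1) mod 3; (2|3)=-1, (1|3)=+1; (−1)^{-4·6·1}·(-1)^6·(+1)^-4 = +1.
v=41: a=41^5·(≡24), b=41^3·(≡40) mod 41; (24|41)=-1, (40|41)=+1; (−1)^{5·3·20}·(-1)^3·(+1)^5 = -1.
Ram(141491, -7667) = {7, 17, 29, 41}; no ℚ_7-point on the conic.

[7, 17, 29, 41]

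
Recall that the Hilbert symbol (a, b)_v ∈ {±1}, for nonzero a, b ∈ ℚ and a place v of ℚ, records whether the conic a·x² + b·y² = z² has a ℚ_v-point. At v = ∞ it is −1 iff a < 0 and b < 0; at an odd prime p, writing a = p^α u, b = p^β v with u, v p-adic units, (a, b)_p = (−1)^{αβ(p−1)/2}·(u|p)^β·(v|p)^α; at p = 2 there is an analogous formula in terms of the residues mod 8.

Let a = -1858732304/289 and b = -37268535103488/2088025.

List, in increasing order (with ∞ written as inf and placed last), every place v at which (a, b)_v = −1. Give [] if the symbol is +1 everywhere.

(a, b) ≡ (-5681, -437) mod (ℚ^×)²; places V = {2, 3, 5, 11, 13, 17, 19, 23, ∞}.
(a,b)_5: α=0, u≡4; β=-2, v≡2 (mod 5); (4|5)=+1, (2|5)=-1; sign (−1)^0·+1^-2·-1^0 = +1.
(a,b)_19: α=1, u≡5; β=1, v≡3 (mod 19); (5|19)=+1, (3|19)=-1; sign (−1)^1·+1^1·-1^1 = +1.
(a,b)_11: α=2, u≡7; β=0, v≡3 (mod 11); (7|11)=-1, (3|11)=+1; sign (−1)^0·-1^0·+1^2 = +1.
(a,b)_2: α=4, β=12; u≡7, v≡3 (mod 8); ε(u)ε(v)=1·1, αω(v)=4·1, βω(u)=12·0; sum ≡ 1  ⇒  -1.
(a,b)_3: α=0, u≡1; β=6, v≡1 (mod 3); (1|3)=+1, (1|3)=+1; sign (−1)^0·+1^6·+1^0 = +1.
(a,b)_23: α=1, u≡13; β=1, v≡6 (mod 23); (13|23)=+1, (6|23)=+1; sign (−1)^1·+1^1·+1^1 = -1.
(a,b)_17: α=-2, u≡11; β=-4, v≡14 (mod 17); (11|17)=-1, (14|17)=-1; sign (−1)^0·-1^-4·-1^-2 = +1.
(a,b)_∞: sgn(-5681)=−, sgn(-437)=−, so -1.
(a,b)_13: α=3, u≡7; β=4, v≡11 (mod 13); (7|13)=-1, (11|13)=-1; sign (−1)^0·-1^4·-1^3 = -1.
|Ram(-5681, -437)| = 4, even; anisotropic at {2, 13, 23, ∞}.

[2, 13, 23, inf]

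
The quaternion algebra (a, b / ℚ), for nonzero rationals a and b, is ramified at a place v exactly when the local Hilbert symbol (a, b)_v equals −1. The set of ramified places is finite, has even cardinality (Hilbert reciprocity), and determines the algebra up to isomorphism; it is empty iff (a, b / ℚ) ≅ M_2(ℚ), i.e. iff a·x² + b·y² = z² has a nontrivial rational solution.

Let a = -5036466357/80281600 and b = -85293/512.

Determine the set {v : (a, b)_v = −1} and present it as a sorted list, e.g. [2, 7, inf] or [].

Mod squares: a ≡ -13, b ≡ -26. Check v ∈ {∞, 2, 3, 5, 7, 13}.
v=∞: -13 < 0 and -26 < 0  ⇒  (a,b)_∞ = -1.
v=2: v_2(a)=-16, v_2(b)=-9; units ≡ 3, 3 (mod 8); ε·ε+αω+βω = 1·1+-16·1+-9·1 ≡ 0  ⇒  (a,b)_2 = +1.
v=13: a=13^1·(≡10), b=13^1·(≡6) mod 13; (10|13)=+1, (6|13)=-1; (−1)^{1·1·6}·(+1)^1·(-1)^1 = -1.
v=7: a=7^-2·(≡1), b=7^0·(≡2) mod 7; (1|7)=+1, (2|7)=+1; (−1)^{-2·0·3}·(+1)^0·(+1)^-2 = +1.
v=3: a=3^18·(≡2), b=3^8·(≡1) mod 3; (2|3)=-1, (1|3)=+1; (−1)^{18·8·1}·(-1)^8·(+1)^18 = +1.
v=5: a=5^-2·(≡2), b=5^0·(≡1) mod 5; (2|5)=-1, (1|5)=+1; (−1)^{-2·0·2}·(-1)^0·(+1)^-2 = +1.
Ram(-13, -26) = {13, ∞}; no ℚ_13-point on the conic.

[13, inf]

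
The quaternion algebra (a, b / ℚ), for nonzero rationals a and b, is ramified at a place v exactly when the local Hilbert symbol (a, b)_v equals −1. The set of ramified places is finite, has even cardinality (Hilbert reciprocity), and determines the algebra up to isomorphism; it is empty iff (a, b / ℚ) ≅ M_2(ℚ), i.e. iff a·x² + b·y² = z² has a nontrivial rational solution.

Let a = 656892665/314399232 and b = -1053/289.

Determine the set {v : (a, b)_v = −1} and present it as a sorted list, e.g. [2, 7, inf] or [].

[2, 3, 5, 13]

(a, b) ≡ (2730, -13) mod (ℚ^×)²; places V = {2, 3, 5, 7, 11, 13, 17, 19, ∞}.
(a,b)_7: α=-1, u≡5; β=0, v≡2 (mod 7); (5|7)=-1, (2|7)=+1; sign (−1)^0·-1^0·+1^-1 = +1.
(a,b)_11: α=2, u≡6; β=0, v≡1 (mod 11); (6|11)=-1, (1|11)=+1; sign (−1)^0·-1^0·+1^2 = +1.
(a,b)_13: α=1, u≡6; β=1, v≡12 (mod 13); (6|13)=-1, (12|13)=+1; sign (−1)^0·-1^1·+1^1 = -1.
(a,b)_5: α=1, u≡4; β=0, v≡3 (mod 5); (4|5)=+1, (3|5)=-1; sign (−1)^0·+1^0·-1^1 = -1.
(a,b)_19: α=-2, u≡13; β=0, v≡17 (mod 19); (13|19)=-1, (17|19)=+1; sign (−1)^0·-1^0·+1^-2 = +1.
(a,b)_17: α=4, u≡12; β=-2, v≡1 (mod 17); (12|17)=-1, (1|17)=+1; sign (−1)^0·-1^-2·+1^4 = +1.
(a,b)_2: α=-9, β=0; u≡5, v≡3 (mod 8); ε(u)ε(v)=0·1, αω(v)=-9·1, βω(u)=0·1; sum ≡ 1  ⇒  -1.
(a,b)_∞: sgn(2730)=+, sgn(-13)=−, so +1.
(a,b)_3: α=-5, u≡1; β=4, v≡2 (mod 3); (1|3)=+1, (2|3)=-1; sign (−1)^0·+1^4·-1^-5 = -1.
Ram(2730, -13) = {2, 3, 5, 13}; no ℚ_2-point on the conic.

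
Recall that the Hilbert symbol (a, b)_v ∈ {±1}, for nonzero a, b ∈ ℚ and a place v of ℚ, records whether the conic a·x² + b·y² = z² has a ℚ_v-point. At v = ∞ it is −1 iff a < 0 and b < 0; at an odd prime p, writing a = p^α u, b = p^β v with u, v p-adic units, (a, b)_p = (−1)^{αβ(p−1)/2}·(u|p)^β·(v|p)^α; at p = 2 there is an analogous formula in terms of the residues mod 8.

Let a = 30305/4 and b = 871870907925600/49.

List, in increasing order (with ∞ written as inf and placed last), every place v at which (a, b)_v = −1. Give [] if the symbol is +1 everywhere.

[3, 11]

(a, b) ≡ (30305, 59334) mod (ℚ^×)²; places V = {2, 3, 5, 7, 11, 19, 29, 31, ∞}.
(a,b)_2: α=-2, β=5; u≡1, v≡3 (mod 8); ε(u)ε(v)=0·1, αω(v)=-2·1, βω(u)=5·0; sum ≡ 0  ⇒  +1.
(a,b)_∞: sgn(30305)=+, sgn(59334)=+, so +1.
(a,b)_5: α=1, u≡4; β=2, v≡1 (mod 5); (4|5)=+1, (1|5)=+1; sign (−1)^0·+1^2·+1^1 = +1.
(a,b)_7: α=0, u≡4; β=-2, v≡2 (mod 7); (4|7)=+1, (2|7)=+1; sign (−1)^0·+1^-2·+1^0 = +1.
(a,b)_3: α=0, u≡2; β=1, v≡2 (mod 3); (2|3)=-1, (2|3)=-1; sign (−1)^0·-1^1·-1^0 = -1.
(a,b)_11: α=1, u≡4; β=3, v≡1 (mod 11); (4|11)=+1, (1|11)=+1; sign (−1)^1·+1^3·+1^1 = -1.
(a,b)_29: α=1, u≡22; β=3, v≡7 (mod 29); (22|29)=+1, (7|29)=+1; sign (−1)^0·+1^3·+1^1 = +1.
(a,b)_19: α=1, u≡14; β=2, v≡6 (mod 19); (14|19)=-1, (6|19)=+1; sign (−1)^0·-1^2·+1^1 = +1.
(a,b)_31: α=0, u≡20; β=1, v≡21 (mod 31); (20|31)=+1, (21|31)=-1; sign (−1)^0·+1^1·-1^0 = +1.
(30305, 59334 / ℚ) ramifies at {3, 11}: a division algebra.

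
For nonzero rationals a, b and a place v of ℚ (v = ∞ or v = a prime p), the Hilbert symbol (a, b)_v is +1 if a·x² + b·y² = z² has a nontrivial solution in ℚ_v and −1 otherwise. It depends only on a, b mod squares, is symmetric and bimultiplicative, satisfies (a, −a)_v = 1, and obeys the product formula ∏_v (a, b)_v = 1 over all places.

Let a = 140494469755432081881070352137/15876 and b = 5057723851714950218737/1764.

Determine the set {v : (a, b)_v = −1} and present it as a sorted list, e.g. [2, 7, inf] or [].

[17, 19, 29, 31]

Mod squares: a ≡ 2718219097, b ≡ 274873. Check v ∈ {∞, 2, 3, 7, 11, 17, 19, 23, 29, 31, 37, 43, 53}.
v=37: a=37^1·(≡23), b=37^1·(≡19) mod 37; (23|37)=-1, (19|37)=-1; (−1)^{1·1·18}·(-1)^1·(-1)^1 = +1.
v=53: a=53^2·(≡32), b=53^0·(≡11) mod 53; (32|53)=-1, (11|53)=+1; (−1)^{2·0·26}·(-1)^0·(+1)^2 = +1.
v=29: a=29^5·(≡19), b=29^4·(≡3) mod 29; (19|29)=-1, (3|29)=-1; (−1)^{5·4·14}·(-1)^4·(-1)^5 = -1.
v=19: a=19^1·(≡2), b=19^1·(≡12) mod 19; (2|19)=-1, (12|19)=-1; (−1)^{1·1·9}·(-1)^1·(-1)^1 = -1.
v=43: a=43^2·(≡32), b=43^2·(≡4) mod 43; (32|43)=-1, (4|43)=+1; (−1)^{2·2·21}·(-1)^2·(+1)^2 = +1.
v=17: a=17^1·(≡11), b=17^1·(≡1) mod 17; (11|17)=-1, (1|17)=+1; (−1)^{1·1·8}·(-1)^1·(+1)^1 = -1.
v=31: a=31^3·(≡17), b=31^2·(≡27) mod 31; (17|31)=-1, (27|31)=-1; (−1)^{3·2·15}·(-1)^2·(-1)^3 = -1.
v=7: a=7^-2·(≡6), b=7^-2·(≡4) mod 7; (6|7)=-1, (4|7)=+1; (−1)^{-2·-2·3}·(-1)^-2·(+1)^-2 = +1.
v=∞: 2718219097 > 0 and 274873 > 0  ⇒  (a,b)_∞ = +1.
v=2: v_2(a)=-2, v_2(b)=-2; units ≡ 1, 1 (mod 8); ε·ε+αω+βω = 0·0+-2·0+-2·0 ≡ 0  ⇒  (a,b)_2 = +1.
v=11: a=11^5·(≡2), b=11^4·(≡4) mod 11; (2|11)=-1, (4|11)=+1; (−1)^{5·4·5}·(-1)^4·(+1)^5 = +1.
v=3: a=3^-4·(≡1), b=3^-2·(≡1) mod 3; (1|3)=+1, (1|3)=+1; (−1)^{-4·-2·1}·(+1)^-2·(+1)^-4 = +1.
v=23: a=23^1·(≡8), b=23^1·(≡22) mod 23; (8|23)=+1, (22|23)=-1; (−1)^{1·1·11}·(+1)^1·(-1)^1 = +1.
|Ram(2718219097, 274873)| = 4, even; anisotropic at {17, 19, 29, 31}.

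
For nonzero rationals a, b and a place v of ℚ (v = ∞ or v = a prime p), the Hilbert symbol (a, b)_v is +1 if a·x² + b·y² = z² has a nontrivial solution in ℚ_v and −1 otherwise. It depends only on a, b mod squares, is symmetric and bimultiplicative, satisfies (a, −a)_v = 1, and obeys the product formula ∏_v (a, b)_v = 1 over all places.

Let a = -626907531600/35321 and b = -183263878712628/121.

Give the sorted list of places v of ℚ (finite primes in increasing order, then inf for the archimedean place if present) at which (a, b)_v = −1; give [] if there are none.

(a, b) ≡ (-68800501, -5957) mod (ℚ^×)²; places V = {2, 3, 5, 7, 11, 13, 19, 23, 31, 37, 41, ∞}.
(a,b)_3: α=2, u≡2; β=2, v≡1 (mod 3); (2|3)=-1, (1|3)=+1; sign (−1)^0·-1^2·+1^2 = +1.
(a,b)_23: α=2, u≡19; β=3, v≡15 (mod 23); (19|23)=-1, (15|23)=-1; sign (−1)^0·-1^3·-1^2 = -1.
(a,b)_11: α=-1, u≡9; β=-2, v≡1 (mod 11); (9|11)=+1, (1|11)=+1; sign (−1)^0·+1^-2·+1^-1 = +1.
(a,b)_37: α=1, u≡28; β=1, v≡8 (mod 37); (28|37)=+1, (8|37)=-1; sign (−1)^0·+1^1·-1^1 = -1.
(a,b)_41: α=1, u≡3; β=2, v≡28 (mod 41); (3|41)=-1, (28|41)=-1; sign (−1)^0·-1^2·-1^1 = -1.
(a,b)_2: α=4, β=2; u≡3, v≡3 (mod 8); ε(u)ε(v)=1·1, αω(v)=4·1, βω(u)=2·1; sum ≡ 1  ⇒  -1.
(a,b)_7: α=1, u≡1; β=1, v≡5 (mod 7); (1|7)=+1, (5|7)=-1; sign (−1)^1·+1^1·-1^1 = +1.
(a,b)_19: α=-1, u≡7; β=0, v≡1 (mod 19); (7|19)=+1, (1|19)=+1; sign (−1)^0·+1^0·+1^-1 = +1.
(a,b)_31: α=1, u≡30; β=2, v≡3 (mod 31); (30|31)=-1, (3|31)=-1; sign (−1)^0·-1^2·-1^1 = -1.
(a,b)_5: α=2, u≡1; β=0, v≡2 (mod 5); (1|5)=+1, (2|5)=-1; sign (−1)^0·+1^0·-1^2 = +1.
(a,b)_13: α=-2, u≡1; β=0, v≡10 (mod 13); (1|13)=+1, (10|13)=+1; sign (−1)^0·+1^0·+1^-2 = +1.
(a,b)_∞: sgn(-68800501)=−, sgn(-5957)=−, so -1.
(-68800501, -5957 / ℚ) ramifies at {2, 23, 31, 37, 41, ∞}: a division algebra.

[2, 23, 31, 37, 41, inf]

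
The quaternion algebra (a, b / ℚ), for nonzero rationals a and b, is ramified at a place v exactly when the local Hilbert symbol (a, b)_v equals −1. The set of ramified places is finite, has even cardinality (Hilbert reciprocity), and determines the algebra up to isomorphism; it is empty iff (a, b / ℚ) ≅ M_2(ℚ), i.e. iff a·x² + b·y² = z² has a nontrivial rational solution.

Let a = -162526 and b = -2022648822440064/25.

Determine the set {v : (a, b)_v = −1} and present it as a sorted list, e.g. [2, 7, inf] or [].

[13, 23, 37, inf]

(a, b) ≡ (-162526, -47116466) mod (ℚ^×)²; places V = {2, 3, 5, 7, 13, 19, 23, 31, 37, 47, ∞}.
(a,b)_7: α=1, u≡1; β=2, v≡2 (mod 7); (1|7)=+1, (2|7)=+1; sign (−1)^0·+1^2·+1^1 = +1.
(a,b)_∞: sgn(-162526)=−, sgn(-47116466)=−, so -1.
(a,b)_31: α=0, u≡7; β=1, v≡22 (mod 31); (7|31)=+1, (22|31)=-1; sign (−1)^0·+1^1·-1^0 = +1.
(a,b)_2: α=1, β=7; u≡1, v≡7 (mod 8); ε(u)ε(v)=0·1, αω(v)=1·0, βω(u)=7·0; sum ≡ 0  ⇒  +1.
(a,b)_23: α=0, u≡15; β=1, v≡7 (mod 23); (15|23)=-1, (7|23)=-1; sign (−1)^0·-1^1·-1^0 = -1.
(a,b)_13: α=1, u≡4; β=2, v≡11 (mod 13); (4|13)=+1, (11|13)=-1; sign (−1)^0·+1^2·-1^1 = -1.
(a,b)_19: α=1, u≡15; β=1, v≡4 (mod 19); (15|19)=-1, (4|19)=+1; sign (−1)^1·-1^1·+1^1 = +1.
(a,b)_3: α=0, u≡2; β=4, v≡1 (mod 3); (2|3)=-1, (1|3)=+1; sign (−1)^0·-1^4·+1^0 = +1.
(a,b)_47: α=1, u≡20; β=1, v≡9 (mod 47); (20|47)=-1, (9|47)=+1; sign (−1)^1·-1^1·+1^1 = +1.
(a,b)_5: α=0, u≡4; β=-2, v≡1 (mod 5); (4|5)=+1, (1|5)=+1; sign (−1)^0·+1^-2·+1^0 = +1.
(a,b)_37: α=0, u≡15; β=1, v≡1 (mod 37); (15|37)=-1, (1|37)=+1; sign (−1)^0·-1^1·+1^0 = -1.
(-162526, -47116466 / ℚ) ramifies at {13, 23, 37, ∞}: a division algebra.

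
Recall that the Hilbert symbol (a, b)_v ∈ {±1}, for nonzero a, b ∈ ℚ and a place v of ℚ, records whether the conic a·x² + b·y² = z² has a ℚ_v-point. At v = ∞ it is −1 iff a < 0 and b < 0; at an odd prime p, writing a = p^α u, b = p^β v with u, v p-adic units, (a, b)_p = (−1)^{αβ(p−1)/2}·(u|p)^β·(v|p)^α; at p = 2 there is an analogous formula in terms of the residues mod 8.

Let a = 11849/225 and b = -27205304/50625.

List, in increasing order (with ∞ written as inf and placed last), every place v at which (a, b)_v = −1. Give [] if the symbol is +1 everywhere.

[7, 41]

Mod squares: a ≡ 41, b ≡ -14. Check v ∈ {∞, 2, 3, 5, 7, 17, 41}.
v=17: a=17^2·(≡6), b=17^2·(≡7) mod 17; (6|17)=-1, (7|17)=-1; (−1)^{2·2·8}·(-1)^2·(-1)^2 = +1.
v=5: a=5^-2·(≡1), b=5^-4·(≡1) mod 5; (1|5)=+1, (1|5)=+1; (−1)^{-2·-4·2}·(+1)^-4·(+1)^-2 = +1.
v=3: a=3^-2·(≡2), b=3^-4·(≡1) mod 3; (2|3)=-1, (1|3)=+1; (−1)^{-2·-4·1}·(-1)^-4·(+1)^-2 = +1.
v=7: a=7^0·(≡5), b=7^1·(≡5) mod 7; (5|7)=-1, (5|7)=-1; (−1)^{0·1·3}·(-1)^1·(-1)^0 = -1.
v=∞: 41 > 0 and -14 < 0  ⇒  (a,b)_∞ = +1.
v=2: v_2(a)=0, v_2(b)=3; units ≡ 1, 1 (mod 8); ε·ε+αω+βω = 0·0+0·0+3·0 ≡ 0  ⇒  (a,b)_2 = +1.
v=41: a=41^1·(≡37), b=41^2·(≡3) mod 41; (37|41)=+1, (3|41)=-1; (−1)^{1·2·20}·(+1)^2·(-1)^1 = -1.
|Ram(41, -14)| = 2, even; anisotropic at {7, 41}.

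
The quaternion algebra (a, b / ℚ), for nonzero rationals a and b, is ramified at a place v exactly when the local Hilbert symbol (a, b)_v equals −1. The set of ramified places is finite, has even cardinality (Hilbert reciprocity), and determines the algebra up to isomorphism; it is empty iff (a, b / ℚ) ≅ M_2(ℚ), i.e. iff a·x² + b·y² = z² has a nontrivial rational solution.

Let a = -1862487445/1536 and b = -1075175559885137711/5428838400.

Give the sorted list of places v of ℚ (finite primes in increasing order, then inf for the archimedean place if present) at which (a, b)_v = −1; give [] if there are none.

(a, b) ≡ (-30955470, -15834) mod (ℚ^×)²; places V = {2, 3, 5, 7, 11, 13, 17, 19, 23, 29, 47, ∞}.
(a,b)_2: α=-9, β=-15; u≡1, v≡3 (mod 8); ε(u)ε(v)=0·1, αω(v)=-9·1, βω(u)=-15·0; sum ≡ 1  ⇒  -1.
(a,b)_5: α=1, u≡1; β=-2, v≡4 (mod 5); (1|5)=+1, (4|5)=+1; sign (−1)^0·+1^-2·+1^1 = +1.
(a,b)_23: α=1, u≡1; β=2, v≡2 (mod 23); (1|23)=+1, (2|23)=+1; sign (−1)^0·+1^2·+1^1 = +1.
(a,b)_11: α=0, u≡4; β=2, v≡10 (mod 11); (4|11)=+1, (10|11)=-1; sign (−1)^0·+1^2·-1^0 = +1.
(a,b)_19: α=2, u≡14; β=4, v≡2 (mod 19); (14|19)=-1, (2|19)=-1; sign (−1)^0·-1^4·-1^2 = +1.
(a,b)_47: α=0, u≡39; β=-2, v≡15 (mod 47); (39|47)=-1, (15|47)=-1; sign (−1)^0·-1^-2·-1^0 = +1.
(a,b)_17: α=1, u≡5; β=2, v≡7 (mod 17); (5|17)=-1, (7|17)=-1; sign (−1)^0·-1^2·-1^1 = -1.
(a,b)_29: α=1, u≡15; β=1, v≡5 (mod 29); (15|29)=-1, (5|29)=+1; sign (−1)^0·-1^1·+1^1 = -1.
(a,b)_3: α=-1, u≡1; β=-1, v≡2 (mod 3); (1|3)=+1, (2|3)=-1; sign (−1)^1·+1^-1·-1^-1 = +1.
(a,b)_7: α=1, u≡5; β=1, v≡3 (mod 7); (5|7)=-1, (3|7)=-1; sign (−1)^1·-1^1·-1^1 = -1.
(a,b)_13: α=1, u≡8; β=3, v≡1 (mod 13); (8|13)=-1, (1|13)=+1; sign (−1)^0·-1^3·+1^1 = -1.
(a,b)_∞: sgn(-30955470)=−, sgn(-15834)=−, so -1.
Ram(-30955470, -15834) = {2, 7, 13, 17, 29, ∞}; no ℚ_2-point on the conic.

[2, 7, 13, 17, 29, inf]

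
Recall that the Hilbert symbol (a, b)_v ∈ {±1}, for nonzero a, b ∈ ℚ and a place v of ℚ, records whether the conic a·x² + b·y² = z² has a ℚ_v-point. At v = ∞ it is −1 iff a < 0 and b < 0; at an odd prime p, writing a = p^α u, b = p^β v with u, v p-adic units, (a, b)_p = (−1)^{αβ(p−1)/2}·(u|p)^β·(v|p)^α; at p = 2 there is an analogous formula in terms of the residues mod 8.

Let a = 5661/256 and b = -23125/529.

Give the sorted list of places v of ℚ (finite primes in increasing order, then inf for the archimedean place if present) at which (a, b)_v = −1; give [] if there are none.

(a, b) ≡ (629, -37) mod (ℚ^×)²; places V = {2, 3, 5, 17, 23, 37, ∞}.
(a,b)_23: α=0, u≡1; β=-2, v≡13 (mod 23); (1|23)=+1, (13|23)=+1; sign (−1)^0·+1^-2·+1^0 = +1.
(a,b)_17: α=1, u≡10; β=0, v≡6 (mod 17); (10|17)=-1, (6|17)=-1; sign (−1)^0·-1^0·-1^1 = -1.
(a,b)_37: α=1, u≡23; β=1, v≡34 (mod 37); (23|37)=-1, (34|37)=+1; sign (−1)^0·-1^1·+1^1 = -1.
(a,b)_5: α=0, u≡1; β=4, v≡2 (mod 5); (1|5)=+1, (2|5)=-1; sign (−1)^0·+1^4·-1^0 = +1.
(a,b)_2: α=-8, β=0; u≡5, v≡3 (mod 8); ε(u)ε(v)=0·1, αω(v)=-8·1, βω(u)=0·1; sum ≡ 0  ⇒  +1.
(a,b)_∞: sgn(629)=+, sgn(-37)=−, so +1.
(a,b)_3: α=2, u≡2; β=0, v≡2 (mod 3); (2|3)=-1, (2|3)=-1; sign (−1)^0·-1^0·-1^2 = +1.
(629, -37 / ℚ) ramifies at {17, 37}: a division algebra.

[17, 37]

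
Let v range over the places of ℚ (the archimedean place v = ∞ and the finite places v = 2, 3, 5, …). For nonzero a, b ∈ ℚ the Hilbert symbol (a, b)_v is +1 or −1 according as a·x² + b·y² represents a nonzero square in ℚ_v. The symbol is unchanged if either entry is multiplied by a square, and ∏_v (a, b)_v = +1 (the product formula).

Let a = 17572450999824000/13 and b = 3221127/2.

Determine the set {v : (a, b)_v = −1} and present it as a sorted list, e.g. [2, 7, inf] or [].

[7, 23]

Mod squares: a ≡ 20930, b ≡ 79534. Check v ∈ {∞, 2, 3, 5, 7, 13, 19, 23}.
v=3: a=3^6·(≡2), b=3^4·(≡1) mod 3; (2|3)=-1, (1|3)=+1; (−1)^{6·4·1}·(-1)^4·(+1)^6 = +1.
v=23: a=23^3·(≡9), b=23^1·(≡1) mod 23; (9|23)=+1, (1|23)=+1; (−1)^{3·1·11}·(+1)^1·(+1)^3 = -1.
v=∞: 20930 > 0 and 79534 > 0  ⇒  (a,b)_∞ = +1.
v=13: a=13^-1·(≡7), b=13^1·(≡6) mod 13; (7|13)=-1, (6|13)=-1; (−1)^{-1·1·6}·(-1)^1·(-1)^-1 = +1.
v=5: a=5^3·(≡4), b=5^0·(≡1) mod 5; (4|5)=+1, (1|5)=+1; (−1)^{3·0·2}·(+1)^0·(+1)^3 = +1.
v=19: a=19^2·(≡9), b=19^1·(≡17) mod 19; (9|19)=+1, (17|19)=+1; (−1)^{2·1·9}·(+1)^1·(+1)^2 = +1.
v=7: a=7^3·(≡1), b=7^1·(≡1) mod 7; (1|7)=+1, (1|7)=+1; (−1)^{3·1·3}·(+1)^1·(+1)^3 = -1.
v=2: v_2(a)=7, v_2(b)=-1; units ≡ 1, 7 (mod 8); ε·ε+αω+βω = 0·1+7·0+-1·0 ≡ 0  ⇒  (a,b)_2 = +1.
|Ram(20930, 79534)| = 2, even; anisotropic at {7, 23}.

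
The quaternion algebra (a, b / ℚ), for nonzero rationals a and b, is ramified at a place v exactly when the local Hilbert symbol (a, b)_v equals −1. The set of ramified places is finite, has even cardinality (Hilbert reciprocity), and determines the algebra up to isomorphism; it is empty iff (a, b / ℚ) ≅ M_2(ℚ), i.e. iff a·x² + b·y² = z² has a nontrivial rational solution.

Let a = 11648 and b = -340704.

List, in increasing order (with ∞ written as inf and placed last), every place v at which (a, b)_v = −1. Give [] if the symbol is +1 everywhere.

[2, 7]

Mod squares: a ≡ 182, b ≡ -14. Check v ∈ {∞, 2, 3, 7, 13}.
v=7: a=7^1·(≡5), b=7^1·(≡6) mod 7; (5|7)=-1, (6|7)=-1; (−1)^{1·1·3}·(-1)^1·(-1)^1 = -1.
v=2: v_2(a)=7, v_2(b)=5; units ≡ 3, 1 (mod 8); ε·ε+αω+βω = 1·0+7·0+5·1 ≡ 1  ⇒  (a,b)_2 = -1.
v=13: a=13^1·(≡12), b=13^2·(≡12) mod 13; (12|13)=+1, (12|13)=+1; (−1)^{1·2·6}·(+1)^2·(+1)^1 = +1.
v=∞: 182 > 0 and -14 < 0  ⇒  (a,b)_∞ = +1.
v=3: a=3^0·(≡2), b=3^2·(≡1) mod 3; (2|3)=-1, (1|3)=+1; (−1)^{0·2·1}·(-1)^2·(+1)^0 = +1.
Ram(182, -14) = {2, 7}; no ℚ_2-point on the conic.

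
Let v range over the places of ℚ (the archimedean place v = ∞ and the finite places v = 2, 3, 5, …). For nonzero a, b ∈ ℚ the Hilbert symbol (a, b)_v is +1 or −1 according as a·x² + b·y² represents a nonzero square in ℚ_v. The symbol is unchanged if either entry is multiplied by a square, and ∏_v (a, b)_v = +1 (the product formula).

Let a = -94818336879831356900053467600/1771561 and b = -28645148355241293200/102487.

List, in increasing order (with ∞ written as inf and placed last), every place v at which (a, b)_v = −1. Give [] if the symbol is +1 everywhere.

[7, 19, 29, inf]

(a, b) ≡ (-1152141, -119) mod (ℚ^×)²; places V = {2, 3, 5, 7, 11, 13, 17, 19, 29, 41, ∞}.
(a,b)_11: α=-6, u≡10; β=-4, v≡7 (mod 11); (10|11)=-1, (7|11)=-1; sign (−1)^0·-1^-4·-1^-6 = +1.
(a,b)_19: α=3, u≡11; β=2, v≡15 (mod 19); (11|19)=+1, (15|19)=-1; sign (−1)^0·+1^2·-1^3 = -1.
(a,b)_29: α=3, u≡9; β=2, v≡3 (mod 29); (9|29)=+1, (3|29)=-1; sign (−1)^0·+1^2·-1^3 = -1.
(a,b)_∞: sgn(-1152141)=−, sgn(-119)=−, so -1.
(a,b)_13: α=6, u≡12; β=4, v≡8 (mod 13); (12|13)=+1, (8|13)=-1; sign (−1)^0·+1^4·-1^6 = +1.
(a,b)_17: α=5, u≡7; β=3, v≡6 (mod 17); (7|17)=-1, (6|17)=-1; sign (−1)^0·-1^3·-1^5 = +1.
(a,b)_5: α=2, u≡1; β=2, v≡1 (mod 5); (1|5)=+1, (1|5)=+1; sign (−1)^0·+1^2·+1^2 = +1.
(a,b)_3: α=1, u≡1; β=0, v≡1 (mod 3); (1|3)=+1, (1|3)=+1; sign (−1)^0·+1^0·+1^1 = +1.
(a,b)_41: α=3, u≡25; β=2, v≡4 (mod 41); (25|41)=+1, (4|41)=+1; sign (−1)^0·+1^2·+1^3 = +1.
(a,b)_7: α=0, u≡6; β=-1, v≡1 (mod 7); (6|7)=-1, (1|7)=+1; sign (−1)^0·-1^-1·+1^0 = -1.
(a,b)_2: α=4, β=4; u≡3, v≡1 (mod 8); ε(u)ε(v)=1·0, αω(v)=4·0, βω(u)=4·1; sum ≡ 0  ⇒  +1.
Ram(-1152141, -119) = {7, 19, 29, ∞}; no ℚ_7-point on the conic.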